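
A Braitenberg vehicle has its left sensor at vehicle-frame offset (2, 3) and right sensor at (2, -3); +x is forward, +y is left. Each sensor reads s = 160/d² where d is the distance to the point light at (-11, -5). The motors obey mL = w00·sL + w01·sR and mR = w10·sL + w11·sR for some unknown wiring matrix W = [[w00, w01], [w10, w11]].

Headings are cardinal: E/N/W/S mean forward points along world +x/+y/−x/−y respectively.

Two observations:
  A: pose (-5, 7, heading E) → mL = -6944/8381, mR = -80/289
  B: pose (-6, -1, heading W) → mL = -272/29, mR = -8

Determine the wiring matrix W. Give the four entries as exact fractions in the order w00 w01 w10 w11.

obs A: pose=(-5,7,E) → sL=160/289, sR=32/29, mL=-6944/8381, mR=-80/289
obs B: pose=(-6,-1,W) → sL=16, sR=80/29, mL=-272/29, mR=-8
sensor matrix S = [[160/289, 32/29], [16, 80/29]]; det S = -135168/8381
solve [mL_A; mL_B] = S·[w00; w01] and [mR_A; mR_B] = S·[w10; w11]:
  w00 = -1/2, w01 = -1/2, w10 = -1/2, w11 = 0

-1/2 -1/2 -1/2 0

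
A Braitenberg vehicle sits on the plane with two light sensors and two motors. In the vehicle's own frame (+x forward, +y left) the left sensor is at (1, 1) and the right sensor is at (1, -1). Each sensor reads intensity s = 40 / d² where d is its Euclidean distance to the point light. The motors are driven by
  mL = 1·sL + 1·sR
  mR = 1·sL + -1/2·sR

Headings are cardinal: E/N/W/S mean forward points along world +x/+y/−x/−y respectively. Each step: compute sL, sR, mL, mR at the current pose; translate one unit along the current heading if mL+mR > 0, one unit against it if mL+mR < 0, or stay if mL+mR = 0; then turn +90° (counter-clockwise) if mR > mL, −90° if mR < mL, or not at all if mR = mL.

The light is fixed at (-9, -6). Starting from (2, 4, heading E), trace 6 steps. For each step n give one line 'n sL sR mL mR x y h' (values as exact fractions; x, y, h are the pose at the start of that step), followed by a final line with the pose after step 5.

n=0: pose=(2,4,E); sL=8/53, sR=8/45; mL=784/2385, mR=148/2385; mL+mR=932/2385 → advance +1; mR−mL=-4/15 → turn -1·90°
n=1: pose=(3,4,S); sL=4/25, sR=20/101; mL=904/2525, mR=154/2525; mL+mR=1058/2525 → advance +1; mR−mL=-30/101 → turn -1·90°
n=2: pose=(3,3,W); sL=8/37, sR=40/221; mL=3248/8177, mR=1028/8177; mL+mR=4276/8177 → advance +1; mR−mL=-60/221 → turn -1·90°
n=3: pose=(2,3,N); sL=1/5, sR=10/61; mL=111/305, mR=36/305; mL+mR=147/305 → advance +1; mR−mL=-15/61 → turn -1·90°
n=4: pose=(2,4,E); sL=8/53, sR=8/45; mL=784/2385, mR=148/2385; mL+mR=932/2385 → advance +1; mR−mL=-4/15 → turn -1·90°
n=5: pose=(3,4,S); sL=4/25, sR=20/101; mL=904/2525, mR=154/2525; mL+mR=1058/2525 → advance +1; mR−mL=-30/101 → turn -1·90°

0 8/53 8/45 784/2385 148/2385 2 4 E
1 4/25 20/101 904/2525 154/2525 3 4 S
2 8/37 40/221 3248/8177 1028/8177 3 3 W
3 1/5 10/61 111/305 36/305 2 3 N
4 8/53 8/45 784/2385 148/2385 2 4 E
5 4/25 20/101 904/2525 154/2525 3 4 S
final 3 3 W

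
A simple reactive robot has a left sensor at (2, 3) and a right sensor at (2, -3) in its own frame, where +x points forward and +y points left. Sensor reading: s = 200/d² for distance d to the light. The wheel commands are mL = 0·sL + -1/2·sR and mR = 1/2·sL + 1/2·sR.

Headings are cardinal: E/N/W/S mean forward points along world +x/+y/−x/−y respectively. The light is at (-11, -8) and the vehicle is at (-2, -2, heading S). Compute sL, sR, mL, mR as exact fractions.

left sensor world pos  = (1, -4); dL² = 160
right sensor world pos = (-5, -4); dR² = 52
sL = 200/160 = 5/4
sR = 200/52 = 50/13
mL = 0·sL + -1/2·sR = -25/13
mR = 1/2·sL + 1/2·sR = 265/104

5/4 50/13 -25/13 265/104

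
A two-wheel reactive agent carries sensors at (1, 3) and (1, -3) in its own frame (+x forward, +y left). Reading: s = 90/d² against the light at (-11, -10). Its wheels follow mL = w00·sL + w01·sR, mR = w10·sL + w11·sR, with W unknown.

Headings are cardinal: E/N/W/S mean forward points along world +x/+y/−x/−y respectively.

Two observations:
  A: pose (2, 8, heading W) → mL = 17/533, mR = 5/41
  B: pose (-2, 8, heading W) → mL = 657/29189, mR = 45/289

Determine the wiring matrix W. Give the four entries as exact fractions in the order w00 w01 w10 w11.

-1/2 1 1/2 0

obs A: pose=(2,8,W) → sL=10/41, sR=2/13, mL=17/533, mR=5/41
obs B: pose=(-2,8,W) → sL=90/289, sR=18/101, mL=657/29189, mR=45/289
sensor matrix S = [[10/41, 2/13], [90/289, 18/101]]; det S = -69120/15557737
solve [mL_A; mL_B] = S·[w00; w01] and [mR_A; mR_B] = S·[w10; w11]:
  w00 = -1/2, w01 = 1, w10 = 1/2, w11 = 0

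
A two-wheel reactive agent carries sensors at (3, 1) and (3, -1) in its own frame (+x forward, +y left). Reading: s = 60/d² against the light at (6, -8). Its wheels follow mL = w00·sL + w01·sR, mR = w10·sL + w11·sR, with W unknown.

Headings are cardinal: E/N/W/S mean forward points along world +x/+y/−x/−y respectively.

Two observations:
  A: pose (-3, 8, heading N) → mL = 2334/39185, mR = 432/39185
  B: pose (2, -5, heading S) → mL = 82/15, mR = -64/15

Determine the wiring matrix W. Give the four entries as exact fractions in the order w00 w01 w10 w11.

obs A: pose=(-3,8,N) → sL=60/461, sR=12/85, mL=2334/39185, mR=432/39185
obs B: pose=(2,-5,S) → sL=20/3, sR=12/5, mL=82/15, mR=-64/15
sensor matrix S = [[60/461, 12/85], [20/3, 12/5]]; det S = -4928/7837
solve [mL_A; mL_B] = S·[w00; w01] and [mR_A; mR_B] = S·[w10; w11]:
  w00 = 1, w01 = -1/2, w10 = -1, w11 = 1

1 -1/2 -1 1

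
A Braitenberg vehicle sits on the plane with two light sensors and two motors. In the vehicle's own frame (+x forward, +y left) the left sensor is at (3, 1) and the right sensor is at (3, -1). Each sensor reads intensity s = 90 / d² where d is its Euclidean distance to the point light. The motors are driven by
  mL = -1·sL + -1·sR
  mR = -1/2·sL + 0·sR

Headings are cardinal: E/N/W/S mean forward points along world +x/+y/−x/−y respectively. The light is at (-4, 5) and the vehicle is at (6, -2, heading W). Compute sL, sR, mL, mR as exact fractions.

90/113 18/17 -3564/1921 -45/113

left sensor world pos  = (3, -3); dL² = 113
right sensor world pos = (3, -1); dR² = 85
sL = 90/113 = 90/113
sR = 90/85 = 18/17
mL = -1·sL + -1·sR = -3564/1921
mR = -1/2·sL + 0·sR = -45/113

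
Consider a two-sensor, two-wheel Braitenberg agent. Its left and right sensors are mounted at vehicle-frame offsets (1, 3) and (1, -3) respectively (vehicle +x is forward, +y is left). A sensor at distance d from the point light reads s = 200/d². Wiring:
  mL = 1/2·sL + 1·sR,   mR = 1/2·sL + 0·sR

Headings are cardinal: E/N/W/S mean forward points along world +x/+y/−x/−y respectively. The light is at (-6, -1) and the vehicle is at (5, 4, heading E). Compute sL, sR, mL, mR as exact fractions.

25/26 50/37 3525/1924 25/52

left sensor world pos  = (6, 7); dL² = 208
right sensor world pos = (6, 1); dR² = 148
sL = 200/208 = 25/26
sR = 200/148 = 50/37
mL = 1/2·sL + 1·sR = 3525/1924
mR = 1/2·sL + 0·sR = 25/52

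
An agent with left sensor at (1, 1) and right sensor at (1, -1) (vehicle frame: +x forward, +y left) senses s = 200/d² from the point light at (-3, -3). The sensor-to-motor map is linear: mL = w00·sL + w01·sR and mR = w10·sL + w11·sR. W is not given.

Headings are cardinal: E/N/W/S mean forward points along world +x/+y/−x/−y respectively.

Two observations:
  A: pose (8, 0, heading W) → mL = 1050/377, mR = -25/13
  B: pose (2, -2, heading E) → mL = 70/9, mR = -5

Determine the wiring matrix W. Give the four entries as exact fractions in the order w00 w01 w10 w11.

obs A: pose=(8,0,W) → sL=25/13, sR=50/29, mL=1050/377, mR=-25/13
obs B: pose=(2,-2,E) → sL=5, sR=50/9, mL=70/9, mR=-5
sensor matrix S = [[25/13, 50/29], [5, 50/9]]; det S = 7000/3393
solve [mL_A; mL_B] = S·[w00; w01] and [mR_A; mR_B] = S·[w10; w11]:
  w00 = 1, w01 = 1/2, w10 = -1, w11 = 0

1 1/2 -1 0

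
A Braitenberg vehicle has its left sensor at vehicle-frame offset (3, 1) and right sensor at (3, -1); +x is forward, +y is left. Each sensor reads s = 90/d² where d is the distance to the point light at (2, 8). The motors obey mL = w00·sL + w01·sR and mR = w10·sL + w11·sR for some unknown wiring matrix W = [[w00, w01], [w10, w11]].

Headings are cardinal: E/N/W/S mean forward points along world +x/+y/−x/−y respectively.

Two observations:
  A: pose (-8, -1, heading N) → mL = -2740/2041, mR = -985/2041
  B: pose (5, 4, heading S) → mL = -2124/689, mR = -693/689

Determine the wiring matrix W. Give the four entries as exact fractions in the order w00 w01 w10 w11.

obs A: pose=(-8,-1,N) → sL=90/157, sR=10/13, mL=-2740/2041, mR=-985/2041
obs B: pose=(5,4,S) → sL=18/13, sR=90/53, mL=-2124/689, mR=-693/689
sensor matrix S = [[90/157, 10/13], [18/13, 90/53]]; det S = -128880/1406249
solve [mL_A; mL_B] = S·[w00; w01] and [mR_A; mR_B] = S·[w10; w11]:
  w00 = -1, w01 = -1, w10 = 1/2, w11 = -1

-1 -1 1/2 -1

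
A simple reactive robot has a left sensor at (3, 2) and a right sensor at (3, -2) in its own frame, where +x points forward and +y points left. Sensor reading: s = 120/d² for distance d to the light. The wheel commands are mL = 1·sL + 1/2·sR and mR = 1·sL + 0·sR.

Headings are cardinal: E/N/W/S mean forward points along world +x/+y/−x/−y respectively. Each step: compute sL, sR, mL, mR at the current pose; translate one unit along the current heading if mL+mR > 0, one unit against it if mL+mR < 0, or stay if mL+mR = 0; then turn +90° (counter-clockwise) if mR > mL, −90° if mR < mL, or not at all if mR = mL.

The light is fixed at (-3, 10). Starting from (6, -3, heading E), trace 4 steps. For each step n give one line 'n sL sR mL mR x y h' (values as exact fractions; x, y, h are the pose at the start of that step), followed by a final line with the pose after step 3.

0 24/53 40/123 4012/6519 24/53 6 -3 E
1 3/10 3/8 39/80 3/10 7 -3 S
2 24/61 120/193 8292/11773 24/61 7 -4 W
3 12/17 60/121 1962/2057 12/17 6 -4 N
final 6 -3 E

n=0: pose=(6,-3,E); sL=24/53, sR=40/123; mL=4012/6519, mR=24/53; mL+mR=6964/6519 → advance +1; mR−mL=-20/123 → turn -1·90°
n=1: pose=(7,-3,S); sL=3/10, sR=3/8; mL=39/80, mR=3/10; mL+mR=63/80 → advance +1; mR−mL=-3/16 → turn -1·90°
n=2: pose=(7,-4,W); sL=24/61, sR=120/193; mL=8292/11773, mR=24/61; mL+mR=12924/11773 → advance +1; mR−mL=-60/193 → turn -1·90°
n=3: pose=(6,-4,N); sL=12/17, sR=60/121; mL=1962/2057, mR=12/17; mL+mR=3414/2057 → advance +1; mR−mL=-30/121 → turn -1·90°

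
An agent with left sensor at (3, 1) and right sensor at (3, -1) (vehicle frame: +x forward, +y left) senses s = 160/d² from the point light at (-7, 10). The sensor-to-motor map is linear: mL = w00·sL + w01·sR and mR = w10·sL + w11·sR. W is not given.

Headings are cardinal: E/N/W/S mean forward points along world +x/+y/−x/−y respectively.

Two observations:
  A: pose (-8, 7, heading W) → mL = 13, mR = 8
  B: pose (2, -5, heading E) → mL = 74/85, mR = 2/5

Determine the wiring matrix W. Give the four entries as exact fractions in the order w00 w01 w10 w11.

obs A: pose=(-8,7,W) → sL=5, sR=8, mL=13, mR=8
obs B: pose=(2,-5,E) → sL=8/17, sR=2/5, mL=74/85, mR=2/5
sensor matrix S = [[5, 8], [8/17, 2/5]]; det S = -30/17
solve [mL_A; mL_B] = S·[w00; w01] and [mR_A; mR_B] = S·[w10; w11]:
  w00 = 1, w01 = 1, w10 = 0, w11 = 1

1 1 0 1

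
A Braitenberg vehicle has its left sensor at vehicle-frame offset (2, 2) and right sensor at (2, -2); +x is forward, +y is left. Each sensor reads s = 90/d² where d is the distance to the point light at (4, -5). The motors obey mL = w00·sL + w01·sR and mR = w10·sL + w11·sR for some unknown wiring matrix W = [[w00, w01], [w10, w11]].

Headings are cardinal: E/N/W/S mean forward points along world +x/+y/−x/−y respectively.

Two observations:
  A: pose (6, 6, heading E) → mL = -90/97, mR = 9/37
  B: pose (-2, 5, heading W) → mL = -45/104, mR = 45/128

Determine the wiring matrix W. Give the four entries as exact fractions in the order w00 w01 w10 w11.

obs A: pose=(6,6,E) → sL=18/37, sR=90/97, mL=-90/97, mR=9/37
obs B: pose=(-2,5,W) → sL=45/64, sR=45/104, mL=-45/104, mR=45/128
sensor matrix S = [[18/37, 90/97], [45/64, 45/104]]; det S = -659745/1493024
solve [mL_A; mL_B] = S·[w00; w01] and [mR_A; mR_B] = S·[w10; w11]:
  w00 = 0, w01 = -1, w10 = 1/2, w11 = 0

0 -1 1/2 0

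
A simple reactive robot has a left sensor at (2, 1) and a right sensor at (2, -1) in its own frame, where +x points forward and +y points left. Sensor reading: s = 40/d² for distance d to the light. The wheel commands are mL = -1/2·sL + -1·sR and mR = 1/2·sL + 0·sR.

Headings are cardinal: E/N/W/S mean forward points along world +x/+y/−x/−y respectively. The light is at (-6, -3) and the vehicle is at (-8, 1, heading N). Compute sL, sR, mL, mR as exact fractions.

8/9 40/37 -508/333 4/9

left sensor world pos  = (-9, 3); dL² = 45
right sensor world pos = (-7, 3); dR² = 37
sL = 40/45 = 8/9
sR = 40/37 = 40/37
mL = -1/2·sL + -1·sR = -508/333
mR = 1/2·sL + 0·sR = 4/9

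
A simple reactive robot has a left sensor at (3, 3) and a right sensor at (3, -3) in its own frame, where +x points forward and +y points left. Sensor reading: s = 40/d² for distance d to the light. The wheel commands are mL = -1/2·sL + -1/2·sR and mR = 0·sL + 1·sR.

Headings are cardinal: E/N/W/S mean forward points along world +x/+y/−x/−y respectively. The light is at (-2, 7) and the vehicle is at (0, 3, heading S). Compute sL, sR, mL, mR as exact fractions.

20/37 4/5 -124/185 4/5

left sensor world pos  = (3, 0); dL² = 74
right sensor world pos = (-3, 0); dR² = 50
sL = 40/74 = 20/37
sR = 40/50 = 4/5
mL = -1/2·sL + -1/2·sR = -124/185
mR = 0·sL + 1·sR = 4/5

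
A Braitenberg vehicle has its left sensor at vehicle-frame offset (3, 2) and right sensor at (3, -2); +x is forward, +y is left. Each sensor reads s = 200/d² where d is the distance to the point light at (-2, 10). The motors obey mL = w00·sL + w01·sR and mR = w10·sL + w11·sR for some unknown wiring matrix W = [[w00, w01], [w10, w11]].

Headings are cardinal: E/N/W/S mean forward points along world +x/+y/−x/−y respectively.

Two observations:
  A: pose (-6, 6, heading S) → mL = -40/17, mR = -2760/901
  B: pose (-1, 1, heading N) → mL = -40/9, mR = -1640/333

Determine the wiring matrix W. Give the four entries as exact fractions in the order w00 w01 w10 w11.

0 -1 -1/2 -1/2

obs A: pose=(-6,6,S) → sL=200/53, sR=40/17, mL=-40/17, mR=-2760/901
obs B: pose=(-1,1,N) → sL=200/37, sR=40/9, mL=-40/9, mR=-1640/333
sensor matrix S = [[200/53, 40/17], [200/37, 40/9]]; det S = 1216000/300033
solve [mL_A; mL_B] = S·[w00; w01] and [mR_A; mR_B] = S·[w10; w11]:
  w00 = 0, w01 = -1, w10 = -1/2, w11 = -1/2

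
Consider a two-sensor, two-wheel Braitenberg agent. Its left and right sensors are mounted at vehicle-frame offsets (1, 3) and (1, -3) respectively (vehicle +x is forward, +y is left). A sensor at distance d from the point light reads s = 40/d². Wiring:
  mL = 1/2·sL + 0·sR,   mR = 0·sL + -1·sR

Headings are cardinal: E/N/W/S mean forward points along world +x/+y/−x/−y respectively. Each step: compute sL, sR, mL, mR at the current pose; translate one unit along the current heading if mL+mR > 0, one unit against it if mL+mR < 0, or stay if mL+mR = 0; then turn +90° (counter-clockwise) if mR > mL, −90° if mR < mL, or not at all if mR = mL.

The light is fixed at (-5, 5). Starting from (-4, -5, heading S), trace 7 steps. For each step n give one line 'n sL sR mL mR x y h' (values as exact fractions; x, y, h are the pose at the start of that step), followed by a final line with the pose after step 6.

n=0: pose=(-4,-5,S); sL=40/137, sR=8/25; mL=20/137, mR=-8/25; mL+mR=-596/3425 → advance -1; mR−mL=-1596/3425 → turn -1·90°
n=1: pose=(-4,-4,W); sL=5/18, sR=10/9; mL=5/36, mR=-10/9; mL+mR=-35/36 → advance -1; mR−mL=-5/4 → turn -1·90°
n=2: pose=(-3,-4,N); sL=8/13, sR=40/89; mL=4/13, mR=-40/89; mL+mR=-164/1157 → advance -1; mR−mL=-876/1157 → turn -1·90°
n=3: pose=(-3,-5,E); sL=20/29, sR=20/89; mL=10/29, mR=-20/89; mL+mR=310/2581 → advance +1; mR−mL=-1470/2581 → turn -1·90°
n=4: pose=(-2,-5,S); sL=40/157, sR=40/121; mL=20/157, mR=-40/121; mL+mR=-3860/18997 → advance -1; mR−mL=-8700/18997 → turn -1·90°
n=5: pose=(-2,-4,W); sL=10/37, sR=1; mL=5/37, mR=-1; mL+mR=-32/37 → advance -1; mR−mL=-42/37 → turn -1·90°
n=6: pose=(-1,-4,N); sL=8/13, sR=40/113; mL=4/13, mR=-40/113; mL+mR=-68/1469 → advance -1; mR−mL=-972/1469 → turn -1·90°

0 40/137 8/25 20/137 -8/25 -4 -5 S
1 5/18 10/9 5/36 -10/9 -4 -4 W
2 8/13 40/89 4/13 -40/89 -3 -4 N
3 20/29 20/89 10/29 -20/89 -3 -5 E
4 40/157 40/121 20/157 -40/121 -2 -5 S
5 10/37 1 5/37 -1 -2 -4 W
6 8/13 40/113 4/13 -40/113 -1 -4 N
final -1 -5 E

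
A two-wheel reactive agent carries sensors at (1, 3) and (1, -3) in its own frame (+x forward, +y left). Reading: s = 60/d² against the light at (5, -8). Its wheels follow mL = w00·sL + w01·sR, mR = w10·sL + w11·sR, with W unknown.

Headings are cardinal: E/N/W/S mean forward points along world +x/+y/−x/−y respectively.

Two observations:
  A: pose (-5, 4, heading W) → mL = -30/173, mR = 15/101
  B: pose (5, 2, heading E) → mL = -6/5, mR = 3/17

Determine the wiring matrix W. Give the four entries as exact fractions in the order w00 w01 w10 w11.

obs A: pose=(-5,4,W) → sL=30/101, sR=30/173, mL=-30/173, mR=15/101
obs B: pose=(5,2,E) → sL=6/17, sR=6/5, mL=-6/5, mR=3/17
sensor matrix S = [[30/101, 30/173], [6/17, 6/5]]; det S = 87696/297041
solve [mL_A; mL_B] = S·[w00; w01] and [mR_A; mR_B] = S·[w10; w11]:
  w00 = 0, w01 = -1, w10 = 1/2, w11 = 0

0 -1 1/2 0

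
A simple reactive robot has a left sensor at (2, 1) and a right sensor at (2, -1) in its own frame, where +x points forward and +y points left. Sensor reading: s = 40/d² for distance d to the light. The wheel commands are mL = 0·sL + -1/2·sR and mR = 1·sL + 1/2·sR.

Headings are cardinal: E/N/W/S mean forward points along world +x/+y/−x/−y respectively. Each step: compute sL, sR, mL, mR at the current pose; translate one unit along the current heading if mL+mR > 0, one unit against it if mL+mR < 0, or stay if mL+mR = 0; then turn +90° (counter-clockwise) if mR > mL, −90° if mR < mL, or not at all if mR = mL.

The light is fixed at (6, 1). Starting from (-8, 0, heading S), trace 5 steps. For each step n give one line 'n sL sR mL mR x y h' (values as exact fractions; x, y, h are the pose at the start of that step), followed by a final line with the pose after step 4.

0 20/89 20/117 -10/117 3230/10413 -8 0 S
1 8/29 40/153 -20/153 1804/4437 -8 -1 E
2 10/49 5/18 -5/36 605/1764 -7 -1 N
3 40/229 8/45 -4/45 2716/10305 -7 0 W
4 20/89 20/117 -10/117 3230/10413 -8 0 S
final -8 -1 E

n=0: pose=(-8,0,S); sL=20/89, sR=20/117; mL=-10/117, mR=3230/10413; mL+mR=20/89 → advance +1; mR−mL=4120/10413 → turn +1·90°
n=1: pose=(-8,-1,E); sL=8/29, sR=40/153; mL=-20/153, mR=1804/4437; mL+mR=8/29 → advance +1; mR−mL=2384/4437 → turn +1·90°
n=2: pose=(-7,-1,N); sL=10/49, sR=5/18; mL=-5/36, mR=605/1764; mL+mR=10/49 → advance +1; mR−mL=425/882 → turn +1·90°
n=3: pose=(-7,0,W); sL=40/229, sR=8/45; mL=-4/45, mR=2716/10305; mL+mR=40/229 → advance +1; mR−mL=3632/10305 → turn +1·90°
n=4: pose=(-8,0,S); sL=20/89, sR=20/117; mL=-10/117, mR=3230/10413; mL+mR=20/89 → advance +1; mR−mL=4120/10413 → turn +1·90°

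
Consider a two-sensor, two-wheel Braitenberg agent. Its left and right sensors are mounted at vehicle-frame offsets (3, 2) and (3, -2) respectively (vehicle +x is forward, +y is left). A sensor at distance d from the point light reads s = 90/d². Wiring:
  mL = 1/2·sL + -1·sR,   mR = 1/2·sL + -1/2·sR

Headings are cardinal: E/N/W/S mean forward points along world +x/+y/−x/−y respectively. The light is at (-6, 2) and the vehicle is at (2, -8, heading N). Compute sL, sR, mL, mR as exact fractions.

left sensor world pos  = (0, -5); dL² = 85
right sensor world pos = (4, -5); dR² = 149
sL = 90/85 = 18/17
sR = 90/149 = 90/149
mL = 1/2·sL + -1·sR = -189/2533
mR = 1/2·sL + -1/2·sR = 576/2533

18/17 90/149 -189/2533 576/2533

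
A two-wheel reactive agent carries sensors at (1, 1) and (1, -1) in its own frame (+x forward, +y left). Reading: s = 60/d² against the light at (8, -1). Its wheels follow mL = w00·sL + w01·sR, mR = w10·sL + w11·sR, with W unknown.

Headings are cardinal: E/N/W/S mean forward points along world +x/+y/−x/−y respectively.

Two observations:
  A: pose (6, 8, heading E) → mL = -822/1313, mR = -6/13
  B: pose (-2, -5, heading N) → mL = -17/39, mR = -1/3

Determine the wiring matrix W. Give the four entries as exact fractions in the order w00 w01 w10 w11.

1/2 -1 0 -1/2

obs A: pose=(6,8,E) → sL=60/101, sR=12/13, mL=-822/1313, mR=-6/13
obs B: pose=(-2,-5,N) → sL=6/13, sR=2/3, mL=-17/39, mR=-1/3
sensor matrix S = [[60/101, 12/13], [6/13, 2/3]]; det S = -512/17069
solve [mL_A; mL_B] = S·[w00; w01] and [mR_A; mR_B] = S·[w10; w11]:
  w00 = 1/2, w01 = -1, w10 = 0, w11 = -1/2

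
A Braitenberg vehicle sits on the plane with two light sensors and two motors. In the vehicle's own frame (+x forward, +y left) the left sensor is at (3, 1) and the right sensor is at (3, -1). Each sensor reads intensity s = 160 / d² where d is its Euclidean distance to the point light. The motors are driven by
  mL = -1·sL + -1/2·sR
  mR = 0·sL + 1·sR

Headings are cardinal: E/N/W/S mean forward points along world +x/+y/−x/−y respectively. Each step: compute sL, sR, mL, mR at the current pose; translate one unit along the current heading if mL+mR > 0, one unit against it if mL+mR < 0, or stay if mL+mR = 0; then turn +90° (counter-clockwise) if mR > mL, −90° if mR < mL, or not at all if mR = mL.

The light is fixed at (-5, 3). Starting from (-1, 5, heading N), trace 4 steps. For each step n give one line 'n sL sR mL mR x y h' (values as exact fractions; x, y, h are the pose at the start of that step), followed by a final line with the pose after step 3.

0 80/17 16/5 -536/85 16/5 -1 5 N
1 160 32 -176 32 -1 4 W
2 4 8 -8 8 0 4 S
3 40/17 5/2 -245/68 5/2 0 4 E
final -1 4 N

n=0: pose=(-1,5,N); sL=80/17, sR=16/5; mL=-536/85, mR=16/5; mL+mR=-264/85 → advance -1; mR−mL=808/85 → turn +1·90°
n=1: pose=(-1,4,W); sL=160, sR=32; mL=-176, mR=32; mL+mR=-144 → advance -1; mR−mL=208 → turn +1·90°
n=2: pose=(0,4,S); sL=4, sR=8; mL=-8, mR=8; mL+mR=0 → advance +0; mR−mL=16 → turn +1·90°
n=3: pose=(0,4,E); sL=40/17, sR=5/2; mL=-245/68, mR=5/2; mL+mR=-75/68 → advance -1; mR−mL=415/68 → turn +1·90°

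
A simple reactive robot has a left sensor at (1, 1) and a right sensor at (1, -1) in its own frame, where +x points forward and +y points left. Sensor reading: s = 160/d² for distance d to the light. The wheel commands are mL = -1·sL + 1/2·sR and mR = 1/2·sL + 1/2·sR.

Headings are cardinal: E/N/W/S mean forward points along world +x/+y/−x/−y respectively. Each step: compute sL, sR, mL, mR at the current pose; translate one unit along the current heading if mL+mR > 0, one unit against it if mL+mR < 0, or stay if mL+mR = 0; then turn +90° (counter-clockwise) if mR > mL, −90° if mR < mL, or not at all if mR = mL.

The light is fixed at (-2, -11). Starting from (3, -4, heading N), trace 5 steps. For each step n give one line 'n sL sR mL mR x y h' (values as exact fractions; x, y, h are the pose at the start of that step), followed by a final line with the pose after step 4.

0 2 8/5 -6/5 9/5 3 -4 N
1 32/13 160/97 -2064/1261 2592/1261 3 -3 W
2 80/37 80/29 -840/1073 2640/1073 2 -3 S
3 160/89 160/61 -2640/5429 12000/5429 2 -4 E
4 2 8/5 -6/5 9/5 3 -4 N
final 3 -3 W

n=0: pose=(3,-4,N); sL=2, sR=8/5; mL=-6/5, mR=9/5; mL+mR=3/5 → advance +1; mR−mL=3 → turn +1·90°
n=1: pose=(3,-3,W); sL=32/13, sR=160/97; mL=-2064/1261, mR=2592/1261; mL+mR=528/1261 → advance +1; mR−mL=48/13 → turn +1·90°
n=2: pose=(2,-3,S); sL=80/37, sR=80/29; mL=-840/1073, mR=2640/1073; mL+mR=1800/1073 → advance +1; mR−mL=120/37 → turn +1·90°
n=3: pose=(2,-4,E); sL=160/89, sR=160/61; mL=-2640/5429, mR=12000/5429; mL+mR=9360/5429 → advance +1; mR−mL=240/89 → turn +1·90°
n=4: pose=(3,-4,N); sL=2, sR=8/5; mL=-6/5, mR=9/5; mL+mR=3/5 → advance +1; mR−mL=3 → turn +1·90°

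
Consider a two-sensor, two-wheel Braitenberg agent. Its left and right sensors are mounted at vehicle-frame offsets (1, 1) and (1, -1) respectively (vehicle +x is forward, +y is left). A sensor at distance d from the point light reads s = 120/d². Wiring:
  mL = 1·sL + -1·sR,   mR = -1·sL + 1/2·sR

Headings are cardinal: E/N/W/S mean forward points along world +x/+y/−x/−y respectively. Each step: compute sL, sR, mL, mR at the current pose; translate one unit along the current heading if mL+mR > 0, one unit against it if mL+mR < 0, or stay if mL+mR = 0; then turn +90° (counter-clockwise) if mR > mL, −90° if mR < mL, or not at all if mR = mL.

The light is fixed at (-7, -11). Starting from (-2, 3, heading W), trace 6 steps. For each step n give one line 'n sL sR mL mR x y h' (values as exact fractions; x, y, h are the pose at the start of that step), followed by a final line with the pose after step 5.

n=0: pose=(-2,3,W); sL=24/37, sR=120/241; mL=1344/8917, mR=-3564/8917; mL+mR=-60/241 → advance -1; mR−mL=-4908/8917 → turn -1·90°
n=1: pose=(-1,3,N); sL=12/25, sR=60/137; mL=144/3425, mR=-894/3425; mL+mR=-30/137 → advance -1; mR−mL=-1038/3425 → turn -1·90°
n=2: pose=(-1,2,E); sL=24/49, sR=120/193; mL=-1248/9457, mR=-1692/9457; mL+mR=-60/193 → advance -1; mR−mL=-444/9457 → turn -1·90°
n=3: pose=(-2,2,S); sL=2/3, sR=3/4; mL=-1/12, mR=-7/24; mL+mR=-3/8 → advance -1; mR−mL=-5/24 → turn -1·90°
n=4: pose=(-2,3,W); sL=24/37, sR=120/241; mL=1344/8917, mR=-3564/8917; mL+mR=-60/241 → advance -1; mR−mL=-4908/8917 → turn -1·90°
n=5: pose=(-1,3,N); sL=12/25, sR=60/137; mL=144/3425, mR=-894/3425; mL+mR=-30/137 → advance -1; mR−mL=-1038/3425 → turn -1·90°

0 24/37 120/241 1344/8917 -3564/8917 -2 3 W
1 12/25 60/137 144/3425 -894/3425 -1 3 N
2 24/49 120/193 -1248/9457 -1692/9457 -1 2 E
3 2/3 3/4 -1/12 -7/24 -2 2 S
4 24/37 120/241 1344/8917 -3564/8917 -2 3 W
5 12/25 60/137 144/3425 -894/3425 -1 3 N
final -1 2 E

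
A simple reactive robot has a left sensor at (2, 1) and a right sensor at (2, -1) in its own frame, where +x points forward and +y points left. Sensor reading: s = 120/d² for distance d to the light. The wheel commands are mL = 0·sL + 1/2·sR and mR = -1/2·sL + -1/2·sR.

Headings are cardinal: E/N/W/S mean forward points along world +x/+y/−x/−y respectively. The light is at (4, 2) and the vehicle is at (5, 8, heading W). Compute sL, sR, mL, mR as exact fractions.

left sensor world pos  = (3, 7); dL² = 26
right sensor world pos = (3, 9); dR² = 50
sL = 120/26 = 60/13
sR = 120/50 = 12/5
mL = 0·sL + 1/2·sR = 6/5
mR = -1/2·sL + -1/2·sR = -228/65

60/13 12/5 6/5 -228/65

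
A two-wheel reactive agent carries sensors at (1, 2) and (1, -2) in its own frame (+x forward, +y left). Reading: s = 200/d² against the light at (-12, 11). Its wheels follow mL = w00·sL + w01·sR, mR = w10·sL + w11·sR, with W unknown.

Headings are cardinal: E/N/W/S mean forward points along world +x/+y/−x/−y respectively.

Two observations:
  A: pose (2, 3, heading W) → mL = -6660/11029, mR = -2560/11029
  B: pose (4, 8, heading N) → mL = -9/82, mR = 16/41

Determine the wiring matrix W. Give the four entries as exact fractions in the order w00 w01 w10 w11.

obs A: pose=(2,3,W) → sL=200/269, sR=40/41, mL=-6660/11029, mR=-2560/11029
obs B: pose=(4,8,N) → sL=1, sR=25/41, mL=-9/82, mR=16/41
sensor matrix S = [[200/269, 40/41], [1, 25/41]]; det S = -5760/11029
solve [mL_A; mL_B] = S·[w00; w01] and [mR_A; mR_B] = S·[w10; w11]:
  w00 = 1/2, w01 = -1, w10 = 1, w11 = -1

1/2 -1 1 -1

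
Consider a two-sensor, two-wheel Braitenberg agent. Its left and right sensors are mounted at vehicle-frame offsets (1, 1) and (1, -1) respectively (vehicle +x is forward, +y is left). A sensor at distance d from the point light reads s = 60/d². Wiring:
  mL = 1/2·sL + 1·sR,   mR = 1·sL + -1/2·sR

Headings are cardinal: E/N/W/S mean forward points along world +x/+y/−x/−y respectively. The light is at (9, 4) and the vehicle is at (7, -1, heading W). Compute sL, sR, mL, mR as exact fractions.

4/3 12/5 46/15 2/15

left sensor world pos  = (6, -2); dL² = 45
right sensor world pos = (6, 0); dR² = 25
sL = 60/45 = 4/3
sR = 60/25 = 12/5
mL = 1/2·sL + 1·sR = 46/15
mR = 1·sL + -1/2·sR = 2/15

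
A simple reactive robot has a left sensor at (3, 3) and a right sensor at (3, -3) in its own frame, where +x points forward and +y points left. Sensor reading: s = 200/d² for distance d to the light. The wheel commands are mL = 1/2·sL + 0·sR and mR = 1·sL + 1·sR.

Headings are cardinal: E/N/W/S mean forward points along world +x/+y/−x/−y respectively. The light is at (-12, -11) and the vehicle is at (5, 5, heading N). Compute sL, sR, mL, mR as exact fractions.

200/557 200/761 100/557 263600/423877

left sensor world pos  = (2, 8); dL² = 557
right sensor world pos = (8, 8); dR² = 761
sL = 200/557 = 200/557
sR = 200/761 = 200/761
mL = 1/2·sL + 0·sR = 100/557
mR = 1·sL + 1·sR = 263600/423877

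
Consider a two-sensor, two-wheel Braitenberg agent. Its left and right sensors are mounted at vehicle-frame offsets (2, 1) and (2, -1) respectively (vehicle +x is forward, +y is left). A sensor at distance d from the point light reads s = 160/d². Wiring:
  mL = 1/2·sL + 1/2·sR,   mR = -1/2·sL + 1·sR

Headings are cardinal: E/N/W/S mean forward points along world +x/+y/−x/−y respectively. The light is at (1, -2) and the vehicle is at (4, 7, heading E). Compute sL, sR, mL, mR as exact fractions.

left sensor world pos  = (6, 8); dL² = 125
right sensor world pos = (6, 6); dR² = 89
sL = 160/125 = 32/25
sR = 160/89 = 160/89
mL = 1/2·sL + 1/2·sR = 3424/2225
mR = -1/2·sL + 1·sR = 2576/2225

32/25 160/89 3424/2225 2576/2225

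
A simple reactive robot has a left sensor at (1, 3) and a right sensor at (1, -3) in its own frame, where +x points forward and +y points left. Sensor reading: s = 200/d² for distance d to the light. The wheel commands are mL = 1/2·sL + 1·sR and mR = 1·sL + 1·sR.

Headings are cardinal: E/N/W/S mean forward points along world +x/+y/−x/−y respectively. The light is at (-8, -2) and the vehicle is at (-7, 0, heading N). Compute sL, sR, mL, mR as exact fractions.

200/13 8 204/13 304/13

left sensor world pos  = (-10, 1); dL² = 13
right sensor world pos = (-4, 1); dR² = 25
sL = 200/13 = 200/13
sR = 200/25 = 8
mL = 1/2·sL + 1·sR = 204/13
mR = 1·sL + 1·sR = 304/13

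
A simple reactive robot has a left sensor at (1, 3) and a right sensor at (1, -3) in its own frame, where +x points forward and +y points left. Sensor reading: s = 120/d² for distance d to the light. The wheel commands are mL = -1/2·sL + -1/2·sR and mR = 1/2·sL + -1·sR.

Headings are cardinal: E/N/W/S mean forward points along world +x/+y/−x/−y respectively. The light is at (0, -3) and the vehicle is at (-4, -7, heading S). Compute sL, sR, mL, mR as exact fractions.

60/13 60/37 -1500/481 330/481

left sensor world pos  = (-1, -8); dL² = 26
right sensor world pos = (-7, -8); dR² = 74
sL = 120/26 = 60/13
sR = 120/74 = 60/37
mL = -1/2·sL + -1/2·sR = -1500/481
mR = 1/2·sL + -1·sR = 330/481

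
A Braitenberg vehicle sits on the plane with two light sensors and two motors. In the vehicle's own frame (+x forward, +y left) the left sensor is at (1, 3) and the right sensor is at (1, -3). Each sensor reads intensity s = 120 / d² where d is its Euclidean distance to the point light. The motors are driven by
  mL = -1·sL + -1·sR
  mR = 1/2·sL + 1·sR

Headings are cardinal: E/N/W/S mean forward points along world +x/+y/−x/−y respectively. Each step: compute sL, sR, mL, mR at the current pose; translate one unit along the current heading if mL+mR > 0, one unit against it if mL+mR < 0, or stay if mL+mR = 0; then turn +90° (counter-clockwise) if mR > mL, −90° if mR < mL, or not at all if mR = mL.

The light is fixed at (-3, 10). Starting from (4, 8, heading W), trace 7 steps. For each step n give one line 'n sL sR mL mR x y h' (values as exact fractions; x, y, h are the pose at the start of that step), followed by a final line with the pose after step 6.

n=0: pose=(4,8,W); sL=120/61, sR=120/37; mL=-11760/2257, mR=9540/2257; mL+mR=-60/61 → advance -1; mR−mL=21300/2257 → turn +1·90°
n=1: pose=(5,8,S); sL=12/13, sR=60/17; mL=-984/221, mR=882/221; mL+mR=-6/13 → advance -1; mR−mL=1866/221 → turn +1·90°
n=2: pose=(5,9,E); sL=24/17, sR=120/97; mL=-4368/1649, mR=3204/1649; mL+mR=-12/17 → advance -1; mR−mL=7572/1649 → turn +1·90°
n=3: pose=(4,9,N); sL=15/2, sR=6/5; mL=-87/10, mR=99/20; mL+mR=-15/4 → advance -1; mR−mL=273/20 → turn +1·90°
n=4: pose=(4,8,W); sL=120/61, sR=120/37; mL=-11760/2257, mR=9540/2257; mL+mR=-60/61 → advance -1; mR−mL=21300/2257 → turn +1·90°
n=5: pose=(5,8,S); sL=12/13, sR=60/17; mL=-984/221, mR=882/221; mL+mR=-6/13 → advance -1; mR−mL=1866/221 → turn +1·90°
n=6: pose=(5,9,E); sL=24/17, sR=120/97; mL=-4368/1649, mR=3204/1649; mL+mR=-12/17 → advance -1; mR−mL=7572/1649 → turn +1·90°

0 120/61 120/37 -11760/2257 9540/2257 4 8 W
1 12/13 60/17 -984/221 882/221 5 8 S
2 24/17 120/97 -4368/1649 3204/1649 5 9 E
3 15/2 6/5 -87/10 99/20 4 9 N
4 120/61 120/37 -11760/2257 9540/2257 4 8 W
5 12/13 60/17 -984/221 882/221 5 8 S
6 24/17 120/97 -4368/1649 3204/1649 5 9 E
final 4 9 N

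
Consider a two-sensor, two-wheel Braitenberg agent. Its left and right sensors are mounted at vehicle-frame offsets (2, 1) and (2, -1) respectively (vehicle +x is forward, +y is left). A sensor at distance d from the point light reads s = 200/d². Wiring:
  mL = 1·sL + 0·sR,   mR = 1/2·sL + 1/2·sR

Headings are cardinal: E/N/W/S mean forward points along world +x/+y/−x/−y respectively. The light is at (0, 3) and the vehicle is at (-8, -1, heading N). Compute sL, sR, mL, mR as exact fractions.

40/17 200/53 40/17 2760/901

left sensor world pos  = (-9, 1); dL² = 85
right sensor world pos = (-7, 1); dR² = 53
sL = 200/85 = 40/17
sR = 200/53 = 200/53
mL = 1·sL + 0·sR = 40/17
mR = 1/2·sL + 1/2·sR = 2760/901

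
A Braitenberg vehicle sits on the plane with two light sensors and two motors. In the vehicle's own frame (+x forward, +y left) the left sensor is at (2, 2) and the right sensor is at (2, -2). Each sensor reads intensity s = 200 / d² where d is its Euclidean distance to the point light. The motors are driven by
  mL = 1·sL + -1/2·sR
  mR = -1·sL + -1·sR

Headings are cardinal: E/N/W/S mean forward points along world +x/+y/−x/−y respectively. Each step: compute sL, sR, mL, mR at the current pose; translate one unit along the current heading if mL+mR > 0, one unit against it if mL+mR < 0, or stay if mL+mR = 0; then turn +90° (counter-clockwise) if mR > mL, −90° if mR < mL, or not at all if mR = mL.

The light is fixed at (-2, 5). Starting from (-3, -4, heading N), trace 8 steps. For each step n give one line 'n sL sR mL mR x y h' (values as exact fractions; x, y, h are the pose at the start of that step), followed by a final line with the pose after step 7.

n=0: pose=(-3,-4,N); sL=100/29, sR=4; mL=42/29, mR=-216/29; mL+mR=-6 → advance -1; mR−mL=-258/29 → turn -1·90°
n=1: pose=(-3,-5,E); sL=40/13, sR=40/29; mL=900/377, mR=-1680/377; mL+mR=-60/29 → advance -1; mR−mL=-2580/377 → turn -1·90°
n=2: pose=(-4,-5,S); sL=25/18, sR=5/4; mL=55/72, mR=-95/36; mL+mR=-15/8 → advance -1; mR−mL=-245/72 → turn -1·90°
n=3: pose=(-4,-4,W); sL=200/137, sR=40/13; mL=-140/1781, mR=-8080/1781; mL+mR=-60/13 → advance -1; mR−mL=-7940/1781 → turn -1·90°
n=4: pose=(-3,-4,N); sL=100/29, sR=4; mL=42/29, mR=-216/29; mL+mR=-6 → advance -1; mR−mL=-258/29 → turn -1·90°
n=5: pose=(-3,-5,E); sL=40/13, sR=40/29; mL=900/377, mR=-1680/377; mL+mR=-60/29 → advance -1; mR−mL=-2580/377 → turn -1·90°
n=6: pose=(-4,-5,S); sL=25/18, sR=5/4; mL=55/72, mR=-95/36; mL+mR=-15/8 → advance -1; mR−mL=-245/72 → turn -1·90°
n=7: pose=(-4,-4,W); sL=200/137, sR=40/13; mL=-140/1781, mR=-8080/1781; mL+mR=-60/13 → advance -1; mR−mL=-7940/1781 → turn -1·90°

0 100/29 4 42/29 -216/29 -3 -4 N
1 40/13 40/29 900/377 -1680/377 -3 -5 E
2 25/18 5/4 55/72 -95/36 -4 -5 S
3 200/137 40/13 -140/1781 -8080/1781 -4 -4 W
4 100/29 4 42/29 -216/29 -3 -4 N
5 40/13 40/29 900/377 -1680/377 -3 -5 E
6 25/18 5/4 55/72 -95/36 -4 -5 S
7 200/137 40/13 -140/1781 -8080/1781 -4 -4 W
final -3 -4 N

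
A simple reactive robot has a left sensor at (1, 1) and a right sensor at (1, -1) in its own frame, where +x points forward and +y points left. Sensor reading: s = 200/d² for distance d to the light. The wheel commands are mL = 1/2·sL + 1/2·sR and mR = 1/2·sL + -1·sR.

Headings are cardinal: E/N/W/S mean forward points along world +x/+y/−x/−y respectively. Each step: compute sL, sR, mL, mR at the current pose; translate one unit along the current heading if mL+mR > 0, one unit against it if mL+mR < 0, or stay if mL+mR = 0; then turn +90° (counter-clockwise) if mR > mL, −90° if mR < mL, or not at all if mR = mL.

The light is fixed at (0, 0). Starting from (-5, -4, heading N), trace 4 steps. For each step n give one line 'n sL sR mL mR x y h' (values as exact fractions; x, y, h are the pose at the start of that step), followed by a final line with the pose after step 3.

n=0: pose=(-5,-4,N); sL=40/9, sR=8; mL=56/9, mR=-52/9; mL+mR=4/9 → advance +1; mR−mL=-12 → turn -1·90°
n=1: pose=(-5,-3,E); sL=10, sR=25/4; mL=65/8, mR=-5/4; mL+mR=55/8 → advance +1; mR−mL=-75/8 → turn -1·90°
n=2: pose=(-4,-3,S); sL=8, sR=200/41; mL=264/41, mR=-36/41; mL+mR=228/41 → advance +1; mR−mL=-300/41 → turn -1·90°
n=3: pose=(-4,-4,W); sL=4, sR=100/17; mL=84/17, mR=-66/17; mL+mR=18/17 → advance +1; mR−mL=-150/17 → turn -1·90°

0 40/9 8 56/9 -52/9 -5 -4 N
1 10 25/4 65/8 -5/4 -5 -3 E
2 8 200/41 264/41 -36/41 -4 -3 S
3 4 100/17 84/17 -66/17 -4 -4 W
final -5 -4 N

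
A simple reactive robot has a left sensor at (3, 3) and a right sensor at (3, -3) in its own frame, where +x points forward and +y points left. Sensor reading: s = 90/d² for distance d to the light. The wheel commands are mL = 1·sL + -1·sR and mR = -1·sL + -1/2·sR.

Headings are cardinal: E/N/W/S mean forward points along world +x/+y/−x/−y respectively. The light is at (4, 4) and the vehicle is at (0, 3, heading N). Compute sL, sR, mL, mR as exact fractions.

left sensor world pos  = (-3, 6); dL² = 53
right sensor world pos = (3, 6); dR² = 5
sL = 90/53 = 90/53
sR = 90/5 = 18
mL = 1·sL + -1·sR = -864/53
mR = -1·sL + -1/2·sR = -567/53

90/53 18 -864/53 -567/53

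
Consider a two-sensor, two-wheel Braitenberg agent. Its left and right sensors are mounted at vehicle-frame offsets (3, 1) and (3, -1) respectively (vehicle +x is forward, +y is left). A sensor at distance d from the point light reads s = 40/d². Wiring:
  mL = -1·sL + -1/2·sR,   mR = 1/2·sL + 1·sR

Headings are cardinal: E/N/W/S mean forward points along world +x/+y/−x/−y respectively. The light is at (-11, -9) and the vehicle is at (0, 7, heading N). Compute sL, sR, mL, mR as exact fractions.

left sensor world pos  = (-1, 10); dL² = 461
right sensor world pos = (1, 10); dR² = 505
sL = 40/461 = 40/461
sR = 40/505 = 8/101
mL = -1·sL + -1/2·sR = -5884/46561
mR = 1/2·sL + 1·sR = 5708/46561

40/461 8/101 -5884/46561 5708/46561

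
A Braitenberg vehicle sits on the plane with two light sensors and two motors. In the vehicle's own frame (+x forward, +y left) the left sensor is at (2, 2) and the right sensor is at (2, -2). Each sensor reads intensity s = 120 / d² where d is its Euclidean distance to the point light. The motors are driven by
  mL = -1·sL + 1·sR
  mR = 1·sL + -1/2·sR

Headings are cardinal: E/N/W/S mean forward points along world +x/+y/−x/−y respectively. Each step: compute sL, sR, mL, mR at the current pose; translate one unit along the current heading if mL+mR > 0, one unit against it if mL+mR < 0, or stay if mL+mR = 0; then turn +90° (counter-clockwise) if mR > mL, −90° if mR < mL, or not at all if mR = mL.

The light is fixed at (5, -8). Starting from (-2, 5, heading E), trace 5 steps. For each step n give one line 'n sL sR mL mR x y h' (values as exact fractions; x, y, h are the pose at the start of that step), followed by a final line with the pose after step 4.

n=0: pose=(-2,5,E); sL=12/25, sR=60/73; mL=624/1825, mR=126/1825; mL+mR=30/73 → advance +1; mR−mL=-498/1825 → turn -1·90°
n=1: pose=(-1,5,S); sL=120/137, sR=24/37; mL=-1152/5069, mR=2796/5069; mL+mR=12/37 → advance +1; mR−mL=3948/5069 → turn +1·90°
n=2: pose=(-1,4,E); sL=30/53, sR=30/29; mL=720/1537, mR=75/1537; mL+mR=15/29 → advance +1; mR−mL=-645/1537 → turn -1·90°
n=3: pose=(0,4,S); sL=120/109, sR=120/149; mL=-4800/16241, mR=11340/16241; mL+mR=60/149 → advance +1; mR−mL=16140/16241 → turn +1·90°
n=4: pose=(0,3,E); sL=60/89, sR=4/3; mL=176/267, mR=2/267; mL+mR=2/3 → advance +1; mR−mL=-58/89 → turn -1·90°

0 12/25 60/73 624/1825 126/1825 -2 5 E
1 120/137 24/37 -1152/5069 2796/5069 -1 5 S
2 30/53 30/29 720/1537 75/1537 -1 4 E
3 120/109 120/149 -4800/16241 11340/16241 0 4 S
4 60/89 4/3 176/267 2/267 0 3 E
final 1 3 S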